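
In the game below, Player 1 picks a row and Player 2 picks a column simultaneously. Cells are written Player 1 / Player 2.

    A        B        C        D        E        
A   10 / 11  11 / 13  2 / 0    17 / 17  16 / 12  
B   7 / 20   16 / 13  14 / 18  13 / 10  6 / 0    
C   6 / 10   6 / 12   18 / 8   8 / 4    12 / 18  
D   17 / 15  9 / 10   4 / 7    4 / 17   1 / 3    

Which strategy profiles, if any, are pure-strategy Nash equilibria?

(A, D)

A profile is a Nash equilibrium when each player is best-responding to the other.
Player 1's best responses — vs A: D (payoff 17); vs B: B (payoff 16); vs C: C (payoff 18); vs D: A (payoff 17); vs E: A (payoff 16).
Player 2's best responses — vs A: D (payoff 17); vs B: A (payoff 20); vs C: E (payoff 18); vs D: D (payoff 17).
The only mutual best response is (A, D); neither player gains by switching there.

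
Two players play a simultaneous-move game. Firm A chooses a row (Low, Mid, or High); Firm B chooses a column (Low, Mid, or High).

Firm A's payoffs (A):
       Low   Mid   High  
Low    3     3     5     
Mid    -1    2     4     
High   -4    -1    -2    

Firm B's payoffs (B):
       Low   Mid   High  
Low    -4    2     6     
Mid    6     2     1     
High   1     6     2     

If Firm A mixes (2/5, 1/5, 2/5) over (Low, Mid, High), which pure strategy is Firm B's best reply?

Mid

Firm B's best reply maximizes expected payoff against the mix.
Low: (2/5)·(-4) + (1/5)·6 + (2/5)·1 = 0
Mid: (2/5)·2 + (1/5)·2 + (2/5)·6 = 18/5
High: (2/5)·6 + (1/5)·1 + (2/5)·2 = 17/5
Highest expected payoff is 18/5, from Mid.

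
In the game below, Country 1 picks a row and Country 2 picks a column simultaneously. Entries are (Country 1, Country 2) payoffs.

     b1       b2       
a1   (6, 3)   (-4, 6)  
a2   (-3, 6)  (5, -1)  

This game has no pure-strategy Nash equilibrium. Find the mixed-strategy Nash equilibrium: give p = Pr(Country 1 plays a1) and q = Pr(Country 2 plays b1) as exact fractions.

p = 7/10, q = 1/2

In a mixed NE each player is indifferent between their pure strategies, so the opponent's mix sets the indifference.
Country 2 indifferent between b1 and b2: p·3 + (1−p)·6 = p·6 + (1−p)·(-1) ⟹ 6 + (-3)p = (-1) + 7p ⟹ p = 7/10.
Country 1 indifferent between a1 and a2: q·6 + (1−q)·(-4) = q·(-3) + (1−q)·5 ⟹ (-4) + 10q = 5 + (-8)q ⟹ q = 1/2.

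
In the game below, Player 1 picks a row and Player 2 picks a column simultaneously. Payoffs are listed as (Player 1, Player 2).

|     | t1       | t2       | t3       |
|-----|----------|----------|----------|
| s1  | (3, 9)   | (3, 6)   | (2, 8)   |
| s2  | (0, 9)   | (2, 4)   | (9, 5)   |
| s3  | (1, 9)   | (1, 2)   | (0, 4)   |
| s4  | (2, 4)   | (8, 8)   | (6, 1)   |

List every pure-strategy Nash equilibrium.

(s1, t1) and (s4, t2)

A profile is a Nash equilibrium when each player is best-responding to the other.
Player 1's best responses — vs t1: s1 (payoff 3); vs t2: s4 (payoff 8); vs t3: s2 (payoff 9).
Player 2's best responses — vs s1: t1 (payoff 9); vs s2: t1 (payoff 9); vs s3: t1 (payoff 9); vs s4: t2 (payoff 8).
Mutual best responses occur at (s1, t1) and (s4, t2); at each, neither player gains by switching.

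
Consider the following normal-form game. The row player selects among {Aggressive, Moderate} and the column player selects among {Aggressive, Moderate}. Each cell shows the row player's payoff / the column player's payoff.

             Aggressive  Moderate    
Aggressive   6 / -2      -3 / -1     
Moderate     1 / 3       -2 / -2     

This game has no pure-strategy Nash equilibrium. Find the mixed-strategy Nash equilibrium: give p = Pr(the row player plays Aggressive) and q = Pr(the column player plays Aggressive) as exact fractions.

p = 5/6, q = 1/6

Each player's mixing probability is pinned down by making the *other* player indifferent.
The column player indifferent between Aggressive and Moderate: p·(-2) + (1−p)·3 = p·(-1) + (1−p)·(-2) ⟹ 3 + (-5)p = (-2) + 1p ⟹ p = 5/6.
The row player indifferent between Aggressive and Moderate: q·6 + (1−q)·(-3) = q·1 + (1−q)·(-2) ⟹ (-3) + 9q = (-2) + 3q ⟹ q = 1/6.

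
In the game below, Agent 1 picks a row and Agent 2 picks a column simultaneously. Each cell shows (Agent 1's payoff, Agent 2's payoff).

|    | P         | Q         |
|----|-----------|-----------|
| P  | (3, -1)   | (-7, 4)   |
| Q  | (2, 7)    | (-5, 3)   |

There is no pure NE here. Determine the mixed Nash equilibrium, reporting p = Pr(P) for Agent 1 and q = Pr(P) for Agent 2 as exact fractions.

Each player's mixing probability is pinned down by making the *other* player indifferent.
Agent 2 indifferent between P and Q: p·(-1) + (1−p)·7 = p·4 + (1−p)·3 ⟹ 7 + (-8)p = 3 + 1p ⟹ p = 4/9.
Agent 1 indifferent between P and Q: q·3 + (1−q)·(-7) = q·2 + (1−q)·(-5) ⟹ (-7) + 10q = (-5) + 7q ⟹ q = 2/3.

p = 4/9, q = 2/3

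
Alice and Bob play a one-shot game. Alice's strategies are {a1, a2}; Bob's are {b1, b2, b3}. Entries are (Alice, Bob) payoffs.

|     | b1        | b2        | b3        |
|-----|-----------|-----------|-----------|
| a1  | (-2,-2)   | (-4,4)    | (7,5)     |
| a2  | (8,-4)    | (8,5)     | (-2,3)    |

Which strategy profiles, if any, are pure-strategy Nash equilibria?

(a1, b3) and (a2, b2)

Check mutual best responses: a cell is a NE iff neither player can gain by unilaterally deviating.
Alice's best responses — vs b1: a2 (payoff 8); vs b2: a2 (payoff 8); vs b3: a1 (payoff 7).
Bob's best responses — vs a1: b3 (payoff 5); vs a2: b2 (payoff 5).
Mutual best responses occur at (a1, b3) and (a2, b2); at each, neither player gains by switching.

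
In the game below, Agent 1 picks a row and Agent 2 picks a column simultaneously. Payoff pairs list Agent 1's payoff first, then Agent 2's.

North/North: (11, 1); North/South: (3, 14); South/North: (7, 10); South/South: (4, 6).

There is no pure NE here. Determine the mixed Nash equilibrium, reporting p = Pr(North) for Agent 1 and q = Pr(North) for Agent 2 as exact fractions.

p = 4/17, q = 1/5

In a mixed NE each player is indifferent between their pure strategies, so the opponent's mix sets the indifference.
Agent 2 indifferent between North and South: p·1 + (1−p)·10 = p·14 + (1−p)·6 ⟹ 10 + (-9)p = 6 + 8p ⟹ p = 4/17.
Agent 1 indifferent between North and South: q·11 + (1−q)·3 = q·7 + (1−q)·4 ⟹ 3 + 8q = 4 + 3q ⟹ q = 1/5.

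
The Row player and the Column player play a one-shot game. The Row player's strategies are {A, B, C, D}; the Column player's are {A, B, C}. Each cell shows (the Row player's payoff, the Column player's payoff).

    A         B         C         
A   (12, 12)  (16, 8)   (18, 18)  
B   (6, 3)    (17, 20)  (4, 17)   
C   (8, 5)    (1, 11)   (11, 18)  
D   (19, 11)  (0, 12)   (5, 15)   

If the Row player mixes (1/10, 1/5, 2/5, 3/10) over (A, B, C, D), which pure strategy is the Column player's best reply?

C

Compute the Column player's expected payoff from each pure strategy against the given mix.
A: (1/10)·12 + (1/5)·3 + (2/5)·5 + (3/10)·11 = 71/10
B: (1/10)·8 + (1/5)·20 + (2/5)·11 + (3/10)·12 = 64/5
C: (1/10)·18 + (1/5)·17 + (2/5)·18 + (3/10)·15 = 169/10
Highest expected payoff is 169/10, from C.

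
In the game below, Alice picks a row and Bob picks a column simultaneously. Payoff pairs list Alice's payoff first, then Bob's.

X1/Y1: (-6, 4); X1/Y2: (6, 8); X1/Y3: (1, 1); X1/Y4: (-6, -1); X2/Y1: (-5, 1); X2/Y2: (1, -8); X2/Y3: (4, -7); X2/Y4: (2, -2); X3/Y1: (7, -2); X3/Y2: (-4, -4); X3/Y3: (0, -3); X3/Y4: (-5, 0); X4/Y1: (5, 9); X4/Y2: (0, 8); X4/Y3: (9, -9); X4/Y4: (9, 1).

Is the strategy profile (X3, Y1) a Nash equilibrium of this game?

Holding Bob at Y1: Alice gets 7 from X3, versus -6 from X1, -5 from X2, 5 from X4. No profitable deviation for Alice.
Holding Alice at X3: Bob gets -2 from Y1 but could get 0 by switching to Y4. Bob has a profitable deviation.

No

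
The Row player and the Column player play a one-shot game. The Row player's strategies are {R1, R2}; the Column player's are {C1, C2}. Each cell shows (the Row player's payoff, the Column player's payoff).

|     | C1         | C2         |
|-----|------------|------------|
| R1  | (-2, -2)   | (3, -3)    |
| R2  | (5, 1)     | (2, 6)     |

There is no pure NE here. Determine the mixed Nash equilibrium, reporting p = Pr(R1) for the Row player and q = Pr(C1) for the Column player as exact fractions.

p = 5/6, q = 1/8

In a mixed NE each player is indifferent between their pure strategies, so the opponent's mix sets the indifference.
The Column player indifferent between C1 and C2: p·(-2) + (1−p)·1 = p·(-3) + (1−p)·6 ⟹ 1 + (-3)p = 6 + (-9)p ⟹ p = 5/6.
The Row player indifferent between R1 and R2: q·(-2) + (1−q)·3 = q·5 + (1−q)·2 ⟹ 3 + (-5)q = 2 + 3q ⟹ q = 1/8.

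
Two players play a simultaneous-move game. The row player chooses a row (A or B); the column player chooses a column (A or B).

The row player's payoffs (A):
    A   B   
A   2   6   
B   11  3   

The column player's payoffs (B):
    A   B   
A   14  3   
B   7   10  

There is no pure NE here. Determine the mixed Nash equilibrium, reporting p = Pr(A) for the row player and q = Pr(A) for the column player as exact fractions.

p = 3/14, q = 1/4

In a mixed NE each player is indifferent between their pure strategies, so the opponent's mix sets the indifference.
The column player indifferent between A and B: p·14 + (1−p)·7 = p·3 + (1−p)·10 ⟹ 7 + 7p = 10 + (-7)p ⟹ p = 3/14.
The row player indifferent between A and B: q·2 + (1−q)·6 = q·11 + (1−q)·3 ⟹ 6 + (-4)q = 3 + 8q ⟹ q = 1/4.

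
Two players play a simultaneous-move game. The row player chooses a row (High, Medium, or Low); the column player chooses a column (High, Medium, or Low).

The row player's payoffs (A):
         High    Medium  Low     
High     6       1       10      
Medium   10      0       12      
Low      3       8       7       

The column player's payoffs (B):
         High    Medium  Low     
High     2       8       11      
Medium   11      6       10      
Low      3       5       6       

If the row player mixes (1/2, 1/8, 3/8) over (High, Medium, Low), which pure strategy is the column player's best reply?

Low

Compute the column player's expected payoff from each pure strategy against the given mix.
High: (1/2)·2 + (1/8)·11 + (3/8)·3 = 7/2
Medium: (1/2)·8 + (1/8)·6 + (3/8)·5 = 53/8
Low: (1/2)·11 + (1/8)·10 + (3/8)·6 = 9
Highest expected payoff is 9, from Low.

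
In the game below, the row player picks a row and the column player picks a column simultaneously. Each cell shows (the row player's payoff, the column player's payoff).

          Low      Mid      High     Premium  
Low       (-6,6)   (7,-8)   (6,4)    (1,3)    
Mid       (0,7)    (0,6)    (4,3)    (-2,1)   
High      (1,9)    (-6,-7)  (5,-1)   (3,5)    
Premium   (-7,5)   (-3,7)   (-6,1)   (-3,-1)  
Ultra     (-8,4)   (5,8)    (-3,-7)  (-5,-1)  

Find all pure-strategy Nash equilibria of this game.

(High, Low)

Find each player's best response to every opponent strategy; NE are the intersections.
The row player's best responses — vs Low: High (payoff 1); vs Mid: Low (payoff 7); vs High: Low (payoff 6); vs Premium: High (payoff 3).
The column player's best responses — vs Low: Low (payoff 6); vs Mid: Low (payoff 7); vs High: Low (payoff 9); vs Premium: Mid (payoff 7); vs Ultra: Mid (payoff 8).
The only mutual best response is (High, Low); neither player gains by switching there.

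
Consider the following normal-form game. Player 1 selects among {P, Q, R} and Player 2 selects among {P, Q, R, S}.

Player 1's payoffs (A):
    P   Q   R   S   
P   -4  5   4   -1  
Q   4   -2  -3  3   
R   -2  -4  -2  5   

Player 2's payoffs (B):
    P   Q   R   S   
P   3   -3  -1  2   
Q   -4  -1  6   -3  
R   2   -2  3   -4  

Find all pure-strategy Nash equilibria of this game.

A profile is a Nash equilibrium when each player is best-responding to the other.
Player 1's best responses — vs P: Q (payoff 4); vs Q: P (payoff 5); vs R: P (payoff 4); vs S: R (payoff 5).
Player 2's best responses — vs P: P (payoff 3); vs Q: R (payoff 6); vs R: R (payoff 3).
No cell has both players best-responding. For instance, Player 1's best reply to S is R, but against R Player 2 prefers R over S.

No pure-strategy Nash equilibrium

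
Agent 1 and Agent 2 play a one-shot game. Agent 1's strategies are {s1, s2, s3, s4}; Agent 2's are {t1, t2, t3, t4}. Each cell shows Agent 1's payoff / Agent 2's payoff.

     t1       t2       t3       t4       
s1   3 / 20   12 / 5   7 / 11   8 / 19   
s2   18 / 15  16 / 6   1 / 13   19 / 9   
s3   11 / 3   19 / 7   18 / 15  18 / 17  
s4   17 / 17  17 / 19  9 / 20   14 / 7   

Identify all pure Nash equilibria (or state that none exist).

Check mutual best responses: a cell is a NE iff neither player can gain by unilaterally deviating.
Agent 1's best responses — vs t1: s2 (payoff 18); vs t2: s3 (payoff 19); vs t3: s3 (payoff 18); vs t4: s2 (payoff 19).
Agent 2's best responses — vs s1: t1 (payoff 20); vs s2: t1 (payoff 15); vs s3: t4 (payoff 17); vs s4: t3 (payoff 20).
The only mutual best response is (s2, t1); neither player gains by switching there.

(s2, t1)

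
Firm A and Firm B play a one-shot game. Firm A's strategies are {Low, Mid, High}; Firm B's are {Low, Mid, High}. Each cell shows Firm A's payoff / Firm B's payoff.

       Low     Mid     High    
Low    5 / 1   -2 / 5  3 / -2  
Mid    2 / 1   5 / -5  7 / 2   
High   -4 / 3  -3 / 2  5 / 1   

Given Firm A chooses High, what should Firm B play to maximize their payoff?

Low

With Firm A fixed at High, Firm B's payoffs are: Low → 3, Mid → 2, High → 1.
The maximum is 3, achieved by Low.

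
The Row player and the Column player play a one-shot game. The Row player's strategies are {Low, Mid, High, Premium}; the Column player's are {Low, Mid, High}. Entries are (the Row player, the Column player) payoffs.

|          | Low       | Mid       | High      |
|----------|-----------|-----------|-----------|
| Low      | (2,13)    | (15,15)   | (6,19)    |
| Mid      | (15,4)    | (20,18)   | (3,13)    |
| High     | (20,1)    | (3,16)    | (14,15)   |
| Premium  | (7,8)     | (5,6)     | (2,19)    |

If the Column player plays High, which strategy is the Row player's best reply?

High

With the Column player fixed at High, the Row player's payoffs are: Low → 6, Mid → 3, High → 14, Premium → 2.
The maximum is 14, achieved by High.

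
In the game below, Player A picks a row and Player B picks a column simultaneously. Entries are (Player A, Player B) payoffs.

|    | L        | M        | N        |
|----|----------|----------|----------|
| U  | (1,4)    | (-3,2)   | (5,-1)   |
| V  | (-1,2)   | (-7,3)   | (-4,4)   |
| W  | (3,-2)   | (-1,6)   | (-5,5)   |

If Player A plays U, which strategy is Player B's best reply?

With Player A fixed at U, Player B's payoffs are: L → 4, M → 2, N → -1.
The maximum is 4, achieved by L.

L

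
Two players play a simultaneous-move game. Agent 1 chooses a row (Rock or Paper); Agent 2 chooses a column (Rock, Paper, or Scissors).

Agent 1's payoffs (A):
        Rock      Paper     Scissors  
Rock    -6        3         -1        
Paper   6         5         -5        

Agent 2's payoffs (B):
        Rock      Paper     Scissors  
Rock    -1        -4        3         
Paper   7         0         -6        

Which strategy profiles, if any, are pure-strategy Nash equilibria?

Find each player's best response to every opponent strategy; NE are the intersections.
Agent 1's best responses — vs Rock: Paper (payoff 6); vs Paper: Paper (payoff 5); vs Scissors: Rock (payoff -1).
Agent 2's best responses — vs Rock: Scissors (payoff 3); vs Paper: Rock (payoff 7).
Mutual best responses occur at (Rock, Scissors) and (Paper, Rock); at each, neither player gains by switching.

(Rock, Scissors) and (Paper, Rock)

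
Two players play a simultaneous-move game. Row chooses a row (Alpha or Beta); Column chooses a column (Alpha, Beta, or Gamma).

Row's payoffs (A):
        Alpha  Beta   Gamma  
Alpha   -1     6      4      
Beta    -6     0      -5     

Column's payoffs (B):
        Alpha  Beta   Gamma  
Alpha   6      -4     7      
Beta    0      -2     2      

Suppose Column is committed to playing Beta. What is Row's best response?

With Column fixed at Beta, Row's payoffs are: Alpha → 6, Beta → 0.
The maximum is 6, achieved by Alpha.

Alpha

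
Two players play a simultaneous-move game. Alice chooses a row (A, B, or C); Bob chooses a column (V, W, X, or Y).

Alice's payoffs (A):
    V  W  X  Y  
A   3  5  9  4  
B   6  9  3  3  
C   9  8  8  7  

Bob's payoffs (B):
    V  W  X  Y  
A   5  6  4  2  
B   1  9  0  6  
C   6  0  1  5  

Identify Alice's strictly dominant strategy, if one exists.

A strategy is strictly dominant if it gives Alice a strictly higher payoff than every other strategy, against every choice by the opponent.
A is not dominant: against V, B gives 6 > 3.
B is not dominant: against V, C gives 9 > 6.
C is not dominant: against W, B gives 9 > 8.
No single strategy is best against every opponent action.

No strictly dominant strategy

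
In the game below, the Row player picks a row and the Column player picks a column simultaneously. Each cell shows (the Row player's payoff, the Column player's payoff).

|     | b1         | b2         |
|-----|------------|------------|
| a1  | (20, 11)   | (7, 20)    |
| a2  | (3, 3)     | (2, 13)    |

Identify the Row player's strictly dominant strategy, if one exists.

a1

A strategy is strictly dominant if it gives the Row player a strictly higher payoff than every other strategy, against every choice by the opponent.
a1 strictly dominates: vs b1: 20 > 3; vs b2: 7 > 2.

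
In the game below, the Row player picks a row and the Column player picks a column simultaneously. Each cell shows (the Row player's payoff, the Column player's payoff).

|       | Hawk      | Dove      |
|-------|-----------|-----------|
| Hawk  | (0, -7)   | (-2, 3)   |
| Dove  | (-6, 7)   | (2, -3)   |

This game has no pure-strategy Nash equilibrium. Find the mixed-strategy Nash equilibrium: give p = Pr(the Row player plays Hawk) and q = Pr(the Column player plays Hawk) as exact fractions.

p = 1/2, q = 2/5

Each player's mixing probability is pinned down by making the *other* player indifferent.
The Column player indifferent between Hawk and Dove: p·(-7) + (1−p)·7 = p·3 + (1−p)·(-3) ⟹ 7 + (-14)p = (-3) + 6p ⟹ p = 1/2.
The Row player indifferent between Hawk and Dove: q·0 + (1−q)·(-2) = q·(-6) + (1−q)·2 ⟹ (-2) + 2q = 2 + (-8)q ⟹ q = 2/5.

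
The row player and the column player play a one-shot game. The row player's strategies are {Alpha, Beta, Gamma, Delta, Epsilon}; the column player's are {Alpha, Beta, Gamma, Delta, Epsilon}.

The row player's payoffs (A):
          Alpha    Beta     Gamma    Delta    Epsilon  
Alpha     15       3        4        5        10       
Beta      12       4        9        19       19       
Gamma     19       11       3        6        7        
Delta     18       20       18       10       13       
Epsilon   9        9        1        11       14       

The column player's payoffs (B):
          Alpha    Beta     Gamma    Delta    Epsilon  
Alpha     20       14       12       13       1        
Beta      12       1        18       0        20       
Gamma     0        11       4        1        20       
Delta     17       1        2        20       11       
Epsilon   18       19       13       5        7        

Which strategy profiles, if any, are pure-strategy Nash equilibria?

Find each player's best response to every opponent strategy; NE are the intersections.
The row player's best responses — vs Alpha: Gamma (payoff 19); vs Beta: Delta (payoff 20); vs Gamma: Delta (payoff 18); vs Delta: Beta (payoff 19); vs Epsilon: Beta (payoff 19).
The column player's best responses — vs Alpha: Alpha (payoff 20); vs Beta: Epsilon (payoff 20); vs Gamma: Epsilon (payoff 20); vs Delta: Delta (payoff 20); vs Epsilon: Beta (payoff 19).
The only mutual best response is (Beta, Epsilon); neither player gains by switching there.

(Beta, Epsilon)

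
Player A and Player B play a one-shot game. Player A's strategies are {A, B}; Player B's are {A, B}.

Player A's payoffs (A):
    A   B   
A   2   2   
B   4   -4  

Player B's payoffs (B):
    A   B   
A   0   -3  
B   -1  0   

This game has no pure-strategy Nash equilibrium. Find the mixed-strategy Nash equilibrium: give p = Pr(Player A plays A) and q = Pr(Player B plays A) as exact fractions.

p = 1/4, q = 3/4

Each player's mixing probability is pinned down by making the *other* player indifferent.
Player B indifferent between A and B: p·0 + (1−p)·(-1) = p·(-3) + (1−p)·0 ⟹ (-1) + 1p = 0 + (-3)p ⟹ p = 1/4.
Player A indifferent between A and B: q·2 + (1−q)·2 = q·4 + (1−q)·(-4) ⟹ 2 + 0q = (-4) + 8q ⟹ q = 3/4.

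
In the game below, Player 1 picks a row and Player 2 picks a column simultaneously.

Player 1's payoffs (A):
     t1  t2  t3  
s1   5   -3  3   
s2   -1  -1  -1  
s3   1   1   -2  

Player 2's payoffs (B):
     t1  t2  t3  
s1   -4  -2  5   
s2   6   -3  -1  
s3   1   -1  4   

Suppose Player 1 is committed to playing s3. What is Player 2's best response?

With Player 1 fixed at s3, Player 2's payoffs are: t1 → 1, t2 → -1, t3 → 4.
The maximum is 4, achieved by t3.

t3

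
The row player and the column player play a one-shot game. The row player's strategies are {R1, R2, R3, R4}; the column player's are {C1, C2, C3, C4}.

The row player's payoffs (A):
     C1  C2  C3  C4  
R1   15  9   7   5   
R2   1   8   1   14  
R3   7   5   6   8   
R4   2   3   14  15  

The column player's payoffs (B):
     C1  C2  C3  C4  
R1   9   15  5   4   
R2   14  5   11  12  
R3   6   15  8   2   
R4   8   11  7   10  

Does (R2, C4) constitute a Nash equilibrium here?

No

Holding the column player at C4: the row player gets 14 from R2 but could get 15 by switching to R4. The row player has a profitable deviation.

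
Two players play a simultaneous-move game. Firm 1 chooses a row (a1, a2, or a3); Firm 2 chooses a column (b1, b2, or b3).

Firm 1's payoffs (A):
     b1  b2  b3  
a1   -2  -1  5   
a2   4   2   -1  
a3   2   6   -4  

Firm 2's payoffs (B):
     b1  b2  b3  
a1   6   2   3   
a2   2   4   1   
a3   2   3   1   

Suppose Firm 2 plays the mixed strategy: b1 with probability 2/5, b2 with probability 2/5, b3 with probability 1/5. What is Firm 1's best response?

Firm 1's best reply maximizes expected payoff against the mix.
a1: (2/5)·(-2) + (2/5)·(-1) + (1/5)·5 = -1/5
a2: (2/5)·4 + (2/5)·2 + (1/5)·(-1) = 11/5
a3: (2/5)·2 + (2/5)·6 + (1/5)·(-4) = 12/5
Highest expected payoff is 12/5, from a3.

a3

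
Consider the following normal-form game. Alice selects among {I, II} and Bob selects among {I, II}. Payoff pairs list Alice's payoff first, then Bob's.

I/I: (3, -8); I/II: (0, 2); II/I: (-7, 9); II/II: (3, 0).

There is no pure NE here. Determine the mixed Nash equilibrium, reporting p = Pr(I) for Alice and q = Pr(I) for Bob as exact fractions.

In a mixed NE each player is indifferent between their pure strategies, so the opponent's mix sets the indifference.
Bob indifferent between I and II: p·(-8) + (1−p)·9 = p·2 + (1−p)·0 ⟹ 9 + (-17)p = 0 + 2p ⟹ p = 9/19.
Alice indifferent between I and II: q·3 + (1−q)·0 = q·(-7) + (1−q)·3 ⟹ 0 + 3q = 3 + (-10)q ⟹ q = 3/13.

p = 9/19, q = 3/13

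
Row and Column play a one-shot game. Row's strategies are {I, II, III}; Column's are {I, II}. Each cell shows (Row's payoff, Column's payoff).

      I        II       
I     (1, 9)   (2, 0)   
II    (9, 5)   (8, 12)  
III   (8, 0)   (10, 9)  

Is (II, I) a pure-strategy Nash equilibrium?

No

Holding Column at I: Row gets 9 from II, versus 1 from I, 8 from III. No profitable deviation for Row.
Holding Row at II: Column gets 5 from I but could get 12 by switching to II. Column has a profitable deviation.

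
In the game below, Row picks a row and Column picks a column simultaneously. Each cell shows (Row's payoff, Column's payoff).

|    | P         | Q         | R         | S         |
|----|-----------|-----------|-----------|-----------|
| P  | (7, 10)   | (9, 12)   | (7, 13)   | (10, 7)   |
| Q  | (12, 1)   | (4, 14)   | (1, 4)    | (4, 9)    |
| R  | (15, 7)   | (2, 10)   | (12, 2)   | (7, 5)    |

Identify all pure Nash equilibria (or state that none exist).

A profile is a Nash equilibrium when each player is best-responding to the other.
Row's best responses — vs P: R (payoff 15); vs Q: P (payoff 9); vs R: R (payoff 12); vs S: P (payoff 10).
Column's best responses — vs P: R (payoff 13); vs Q: Q (payoff 14); vs R: Q (payoff 10).
No cell has both players best-responding. For instance, Row's best reply to Q is P, but against P Column prefers R over Q.

None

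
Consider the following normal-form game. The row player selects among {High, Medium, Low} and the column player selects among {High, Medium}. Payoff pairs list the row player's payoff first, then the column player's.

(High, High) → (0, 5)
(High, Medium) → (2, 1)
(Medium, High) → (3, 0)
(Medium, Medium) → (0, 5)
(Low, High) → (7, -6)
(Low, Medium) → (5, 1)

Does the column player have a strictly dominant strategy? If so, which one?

No strictly dominant strategy

Check whether one of the column player's strategies beats all alternatives regardless of what the opponent does.
High is not dominant: against Medium, Medium gives 5 > 0.
Medium is not dominant: against High, High gives 5 > 1.
No single strategy is best against every opponent action.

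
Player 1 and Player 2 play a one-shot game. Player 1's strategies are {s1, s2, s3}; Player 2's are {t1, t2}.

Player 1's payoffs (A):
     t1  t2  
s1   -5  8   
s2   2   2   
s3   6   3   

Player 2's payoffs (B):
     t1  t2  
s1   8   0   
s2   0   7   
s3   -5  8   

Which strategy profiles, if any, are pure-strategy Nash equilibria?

None

Find each player's best response to every opponent strategy; NE are the intersections.
Player 1's best responses — vs t1: s3 (payoff 6); vs t2: s1 (payoff 8).
Player 2's best responses — vs s1: t1 (payoff 8); vs s2: t2 (payoff 7); vs s3: t2 (payoff 8).
No cell has both players best-responding. For instance, Player 1's best reply to t1 is s3, but against s3 Player 2 prefers t2 over t1.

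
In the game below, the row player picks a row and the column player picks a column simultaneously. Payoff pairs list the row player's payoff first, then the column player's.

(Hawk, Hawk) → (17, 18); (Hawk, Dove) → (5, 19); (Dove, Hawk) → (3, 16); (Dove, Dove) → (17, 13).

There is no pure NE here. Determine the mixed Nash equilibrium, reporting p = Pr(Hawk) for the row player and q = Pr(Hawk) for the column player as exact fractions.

p = 3/4, q = 6/13

Each player's mixing probability is pinned down by making the *other* player indifferent.
The column player indifferent between Hawk and Dove: p·18 + (1−p)·16 = p·19 + (1−p)·13 ⟹ 16 + 2p = 13 + 6p ⟹ p = 3/4.
The row player indifferent between Hawk and Dove: q·17 + (1−q)·5 = q·3 + (1−q)·17 ⟹ 5 + 12q = 17 + (-14)q ⟹ q = 6/13.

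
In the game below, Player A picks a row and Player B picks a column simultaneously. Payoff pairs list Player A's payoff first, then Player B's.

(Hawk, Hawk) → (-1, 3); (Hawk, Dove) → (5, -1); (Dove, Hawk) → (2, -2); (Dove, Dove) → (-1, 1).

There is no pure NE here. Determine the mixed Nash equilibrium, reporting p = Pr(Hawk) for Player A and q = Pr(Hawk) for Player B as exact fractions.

p = 3/7, q = 2/3

In a mixed NE each player is indifferent between their pure strategies, so the opponent's mix sets the indifference.
Player B indifferent between Hawk and Dove: p·3 + (1−p)·(-2) = p·(-1) + (1−p)·1 ⟹ (-2) + 5p = 1 + (-2)p ⟹ p = 3/7.
Player A indifferent between Hawk and Dove: q·(-1) + (1−q)·5 = q·2 + (1−q)·(-1) ⟹ 5 + (-6)q = (-1) + 3q ⟹ q = 2/3.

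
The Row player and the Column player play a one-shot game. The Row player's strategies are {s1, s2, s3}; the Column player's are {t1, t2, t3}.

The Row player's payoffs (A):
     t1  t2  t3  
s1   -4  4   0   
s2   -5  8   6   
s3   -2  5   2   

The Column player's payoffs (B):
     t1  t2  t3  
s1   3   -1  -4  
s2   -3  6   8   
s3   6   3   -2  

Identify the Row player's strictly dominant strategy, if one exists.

A strategy is strictly dominant if it gives the Row player a strictly higher payoff than every other strategy, against every choice by the opponent.
s1 is not dominant: against t1, s3 gives -2 > -4.
s2 is not dominant: against t1, s1 gives -4 > -5.
s3 is not dominant: against t2, s2 gives 8 > 5.
No single strategy is best against every opponent action.

None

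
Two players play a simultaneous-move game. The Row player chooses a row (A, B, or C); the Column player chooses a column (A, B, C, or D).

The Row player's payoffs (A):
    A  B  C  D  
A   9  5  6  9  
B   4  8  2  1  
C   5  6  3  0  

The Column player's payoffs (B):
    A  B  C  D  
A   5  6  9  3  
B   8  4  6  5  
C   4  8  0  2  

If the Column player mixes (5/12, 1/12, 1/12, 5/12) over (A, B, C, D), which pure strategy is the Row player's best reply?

Compute the Row player's expected payoff from each pure strategy against the given mix.
A: (5/12)·9 + (1/12)·5 + (1/12)·6 + (5/12)·9 = 101/12
B: (5/12)·4 + (1/12)·8 + (1/12)·2 + (5/12)·1 = 35/12
C: (5/12)·5 + (1/12)·6 + (1/12)·3 + (5/12)·0 = 17/6
Highest expected payoff is 101/12, from A.

A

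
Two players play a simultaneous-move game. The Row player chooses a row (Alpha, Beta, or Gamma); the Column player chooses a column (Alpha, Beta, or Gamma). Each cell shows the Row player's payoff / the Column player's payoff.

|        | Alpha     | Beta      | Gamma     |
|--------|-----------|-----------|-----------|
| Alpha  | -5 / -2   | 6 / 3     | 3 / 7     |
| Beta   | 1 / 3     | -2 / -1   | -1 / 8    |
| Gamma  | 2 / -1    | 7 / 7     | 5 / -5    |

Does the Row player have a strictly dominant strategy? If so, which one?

Gamma

Check whether one of the Row player's strategies beats all alternatives regardless of what the opponent does.
Gamma strictly dominates: vs Alpha: 2 > each of {-5, 1}; vs Beta: 7 > each of {6, -2}; vs Gamma: 5 > each of {3, -1}.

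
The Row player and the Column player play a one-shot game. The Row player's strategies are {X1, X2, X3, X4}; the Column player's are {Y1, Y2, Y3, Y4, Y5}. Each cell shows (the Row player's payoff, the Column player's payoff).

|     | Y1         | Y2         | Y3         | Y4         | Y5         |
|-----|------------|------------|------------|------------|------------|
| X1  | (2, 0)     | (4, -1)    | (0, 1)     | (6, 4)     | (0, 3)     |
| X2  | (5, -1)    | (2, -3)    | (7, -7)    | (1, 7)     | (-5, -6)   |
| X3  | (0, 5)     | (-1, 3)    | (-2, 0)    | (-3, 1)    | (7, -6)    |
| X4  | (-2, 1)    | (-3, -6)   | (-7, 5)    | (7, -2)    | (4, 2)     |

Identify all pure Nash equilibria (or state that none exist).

A profile is a Nash equilibrium when each player is best-responding to the other.
The Row player's best responses — vs Y1: X2 (payoff 5); vs Y2: X1 (payoff 4); vs Y3: X2 (payoff 7); vs Y4: X4 (payoff 7); vs Y5: X3 (payoff 7).
The Column player's best responses — vs X1: Y4 (payoff 4); vs X2: Y4 (payoff 7); vs X3: Y1 (payoff 5); vs X4: Y3 (payoff 5).
No cell has both players best-responding. For instance, the Row player's best reply to Y3 is X2, but against X2 the Column player prefers Y4 over Y3.

There is no pure-strategy Nash equilibrium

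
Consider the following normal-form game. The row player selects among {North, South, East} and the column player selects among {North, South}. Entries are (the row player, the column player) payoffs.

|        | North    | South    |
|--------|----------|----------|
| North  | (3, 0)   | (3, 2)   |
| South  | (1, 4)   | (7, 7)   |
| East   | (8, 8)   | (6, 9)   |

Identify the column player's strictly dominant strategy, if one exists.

South

Check whether one of the column player's strategies beats all alternatives regardless of what the opponent does.
South strictly dominates: vs North: 2 > 0; vs South: 7 > 4; vs East: 9 > 8.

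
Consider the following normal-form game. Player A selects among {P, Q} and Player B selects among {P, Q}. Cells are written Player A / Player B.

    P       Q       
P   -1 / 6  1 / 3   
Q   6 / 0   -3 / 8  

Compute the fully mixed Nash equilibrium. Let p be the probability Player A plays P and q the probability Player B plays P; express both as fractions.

Each player's mixing probability is pinned down by making the *other* player indifferent.
Player B indifferent between P and Q: p·6 + (1−p)·0 = p·3 + (1−p)·8 ⟹ 0 + 6p = 8 + (-5)p ⟹ p = 8/11.
Player A indifferent between P and Q: q·(-1) + (1−q)·1 = q·6 + (1−q)·(-3) ⟹ 1 + (-2)q = (-3) + 9q ⟹ q = 4/11.

p = 8/11, q = 4/11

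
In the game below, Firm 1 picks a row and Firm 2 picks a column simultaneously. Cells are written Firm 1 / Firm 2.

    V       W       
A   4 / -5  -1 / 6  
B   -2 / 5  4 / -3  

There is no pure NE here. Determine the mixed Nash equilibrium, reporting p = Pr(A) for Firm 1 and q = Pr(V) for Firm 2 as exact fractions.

In a mixed NE each player is indifferent between their pure strategies, so the opponent's mix sets the indifference.
Firm 2 indifferent between V and W: p·(-5) + (1−p)·5 = p·6 + (1−p)·(-3) ⟹ 5 + (-10)p = (-3) + 9p ⟹ p = 8/19.
Firm 1 indifferent between A and B: q·4 + (1−q)·(-1) = q·(-2) + (1−q)·4 ⟹ (-1) + 5q = 4 + (-6)q ⟹ q = 5/11.

p = 8/19, q = 5/11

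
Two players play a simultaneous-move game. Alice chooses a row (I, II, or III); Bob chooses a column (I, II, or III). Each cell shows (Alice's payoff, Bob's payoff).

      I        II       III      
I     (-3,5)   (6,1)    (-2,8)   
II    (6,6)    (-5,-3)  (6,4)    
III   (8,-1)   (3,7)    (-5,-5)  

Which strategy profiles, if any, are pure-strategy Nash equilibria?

None

Find each player's best response to every opponent strategy; NE are the intersections.
Alice's best responses — vs I: III (payoff 8); vs II: I (payoff 6); vs III: II (payoff 6).
Bob's best responses — vs I: III (payoff 8); vs II: I (payoff 6); vs III: II (payoff 7).
No cell has both players best-responding. For instance, Alice's best reply to II is I, but against I Bob prefers III over II.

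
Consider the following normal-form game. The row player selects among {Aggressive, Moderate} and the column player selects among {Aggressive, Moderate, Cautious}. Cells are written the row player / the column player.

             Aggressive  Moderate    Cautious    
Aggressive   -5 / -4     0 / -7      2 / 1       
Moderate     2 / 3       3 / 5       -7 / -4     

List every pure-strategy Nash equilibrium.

(Aggressive, Cautious) and (Moderate, Moderate)

A profile is a Nash equilibrium when each player is best-responding to the other.
The row player's best responses — vs Aggressive: Moderate (payoff 2); vs Moderate: Moderate (payoff 3); vs Cautious: Aggressive (payoff 2).
The column player's best responses — vs Aggressive: Cautious (payoff 1); vs Moderate: Moderate (payoff 5).
Mutual best responses occur at (Aggressive, Cautious) and (Moderate, Moderate); at each, neither player gains by switching.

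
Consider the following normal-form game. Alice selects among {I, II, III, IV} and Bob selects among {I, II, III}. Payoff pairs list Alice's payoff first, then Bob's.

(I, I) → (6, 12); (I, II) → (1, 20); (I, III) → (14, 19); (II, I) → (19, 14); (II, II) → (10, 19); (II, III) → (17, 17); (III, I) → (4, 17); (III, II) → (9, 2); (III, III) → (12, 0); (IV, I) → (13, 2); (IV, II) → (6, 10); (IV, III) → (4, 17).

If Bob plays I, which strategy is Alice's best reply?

II

With Bob fixed at I, Alice's payoffs are: I → 6, II → 19, III → 4, IV → 13.
The maximum is 19, achieved by II.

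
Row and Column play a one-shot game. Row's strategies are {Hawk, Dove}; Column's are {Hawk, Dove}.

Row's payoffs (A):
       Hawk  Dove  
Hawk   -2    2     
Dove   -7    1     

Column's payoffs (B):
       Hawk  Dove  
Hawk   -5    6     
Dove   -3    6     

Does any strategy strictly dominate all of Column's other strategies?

A strategy is strictly dominant if it gives Column a strictly higher payoff than every other strategy, against every choice by the opponent.
Dove strictly dominates: vs Hawk: 6 > -5; vs Dove: 6 > -3.

Dove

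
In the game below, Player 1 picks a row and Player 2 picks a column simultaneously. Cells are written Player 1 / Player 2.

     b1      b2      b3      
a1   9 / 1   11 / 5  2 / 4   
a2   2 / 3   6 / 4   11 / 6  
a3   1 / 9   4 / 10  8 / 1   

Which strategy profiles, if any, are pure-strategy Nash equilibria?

(a1, b2) and (a2, b3)

A profile is a Nash equilibrium when each player is best-responding to the other.
Player 1's best responses — vs b1: a1 (payoff 9); vs b2: a1 (payoff 11); vs b3: a2 (payoff 11).
Player 2's best responses — vs a1: b2 (payoff 5); vs a2: b3 (payoff 6); vs a3: b2 (payoff 10).
Mutual best responses occur at (a1, b2) and (a2, b3); at each, neither player gains by switching.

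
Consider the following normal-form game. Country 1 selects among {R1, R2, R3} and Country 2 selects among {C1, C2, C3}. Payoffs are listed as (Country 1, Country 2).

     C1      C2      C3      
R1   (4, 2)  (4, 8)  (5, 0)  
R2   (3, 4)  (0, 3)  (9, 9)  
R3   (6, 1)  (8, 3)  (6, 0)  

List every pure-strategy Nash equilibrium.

(R2, C3) and (R3, C2)

A profile is a Nash equilibrium when each player is best-responding to the other.
Country 1's best responses — vs C1: R3 (payoff 6); vs C2: R3 (payoff 8); vs C3: R2 (payoff 9).
Country 2's best responses — vs R1: C2 (payoff 8); vs R2: C3 (payoff 9); vs R3: C2 (payoff 3).
Mutual best responses occur at (R2, C3) and (R3, C2); at each, neither player gains by switching.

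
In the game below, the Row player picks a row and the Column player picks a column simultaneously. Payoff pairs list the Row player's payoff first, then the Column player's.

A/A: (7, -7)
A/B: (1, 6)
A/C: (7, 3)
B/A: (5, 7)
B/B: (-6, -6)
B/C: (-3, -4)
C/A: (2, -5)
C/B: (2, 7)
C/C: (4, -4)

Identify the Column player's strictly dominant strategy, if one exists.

A strategy is strictly dominant if it gives the Column player a strictly higher payoff than every other strategy, against every choice by the opponent.
A is not dominant: against A, B gives 6 > -7.
B is not dominant: against B, A gives 7 > -6.
C is not dominant: against A, B gives 6 > 3.
No single strategy is best against every opponent action.

No strictly dominant strategy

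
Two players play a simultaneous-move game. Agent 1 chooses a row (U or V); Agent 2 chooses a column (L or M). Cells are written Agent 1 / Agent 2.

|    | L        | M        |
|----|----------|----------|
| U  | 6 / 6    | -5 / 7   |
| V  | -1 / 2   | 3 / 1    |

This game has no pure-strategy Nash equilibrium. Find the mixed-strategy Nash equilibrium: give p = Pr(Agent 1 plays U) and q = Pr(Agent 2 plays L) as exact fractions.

In a mixed NE each player is indifferent between their pure strategies, so the opponent's mix sets the indifference.
Agent 2 indifferent between L and M: p·6 + (1−p)·2 = p·7 + (1−p)·1 ⟹ 2 + 4p = 1 + 6p ⟹ p = 1/2.
Agent 1 indifferent between U and V: q·6 + (1−q)·(-5) = q·(-1) + (1−q)·3 ⟹ (-5) + 11q = 3 + (-4)q ⟹ q = 8/15.

p = 1/2, q = 8/15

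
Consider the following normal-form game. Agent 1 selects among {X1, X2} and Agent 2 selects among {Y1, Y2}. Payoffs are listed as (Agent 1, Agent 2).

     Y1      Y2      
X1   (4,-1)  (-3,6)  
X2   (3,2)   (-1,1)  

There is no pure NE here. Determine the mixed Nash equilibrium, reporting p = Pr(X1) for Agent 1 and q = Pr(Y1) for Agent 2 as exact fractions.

Each player's mixing probability is pinned down by making the *other* player indifferent.
Agent 2 indifferent between Y1 and Y2: p·(-1) + (1−p)·2 = p·6 + (1−p)·1 ⟹ 2 + (-3)p = 1 + 5p ⟹ p = 1/8.
Agent 1 indifferent between X1 and X2: q·4 + (1−q)·(-3) = q·3 + (1−q)·(-1) ⟹ (-3) + 7q = (-1) + 4q ⟹ q = 2/3.

p = 1/8, q = 2/3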